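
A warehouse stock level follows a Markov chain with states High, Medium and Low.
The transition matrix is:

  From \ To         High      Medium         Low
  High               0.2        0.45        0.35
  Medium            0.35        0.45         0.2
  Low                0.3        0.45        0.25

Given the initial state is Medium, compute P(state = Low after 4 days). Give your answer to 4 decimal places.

0.2569

Propagate the distribution vector 4 days from Medium.
After 0 days: (0.0000, 1.0000, 0.0000)
After 1 day: (0.3500, 0.4500, 0.2000)
After 2 days: (0.2875, 0.4500, 0.2625)
After 3 days: (0.2938, 0.4500, 0.2563)
After 4 days: (0.2931, 0.4500, 0.2569)
P(in Low after 4 days) = 0.2569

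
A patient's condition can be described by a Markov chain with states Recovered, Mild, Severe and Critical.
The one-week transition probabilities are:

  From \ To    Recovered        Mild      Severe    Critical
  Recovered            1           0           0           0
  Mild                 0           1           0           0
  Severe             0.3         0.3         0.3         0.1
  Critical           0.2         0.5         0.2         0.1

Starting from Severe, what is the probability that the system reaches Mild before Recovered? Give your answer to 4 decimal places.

Let h(s) be the probability of absorption at Mild starting from transient state s. Then h(Mild) = 1 and h(Recovered) = 0. By first-step analysis:
h(Severe) = 0.3·0 + 0.3·1 + 0.3·h(Severe) + 0.1·h(Critical)
h(Critical) = 0.2·0 + 0.5·1 + 0.2·h(Severe) + 0.1·h(Critical)
Solving: h(Severe) = 0.5246, h(Critical) = 0.6721.
Starting from Severe, the probability is 0.5246.

0.5246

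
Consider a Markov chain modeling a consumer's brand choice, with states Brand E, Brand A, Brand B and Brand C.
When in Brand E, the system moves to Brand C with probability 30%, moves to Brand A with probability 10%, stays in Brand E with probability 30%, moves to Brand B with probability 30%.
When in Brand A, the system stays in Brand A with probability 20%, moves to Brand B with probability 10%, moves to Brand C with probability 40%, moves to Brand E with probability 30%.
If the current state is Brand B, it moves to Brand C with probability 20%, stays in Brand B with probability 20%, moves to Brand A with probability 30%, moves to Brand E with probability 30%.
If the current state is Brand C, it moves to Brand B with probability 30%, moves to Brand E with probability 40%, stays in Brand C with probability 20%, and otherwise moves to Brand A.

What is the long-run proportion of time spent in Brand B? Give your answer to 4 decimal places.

0.2427

Let the stationary distribution be π with π = πP and π_1 + π_2 + π_3 + π_4 = 1.
π_1 = 0.3·π_1 + 0.3·π_2 + 0.3·π_3 + 0.4·π_4
π_2 = 0.1·π_1 + 0.2·π_2 + 0.3·π_3 + 0.1·π_4
π_3 = 0.3·π_1 + 0.1·π_2 + 0.2·π_3 + 0.3·π_4
Solving with the normalization constraint gives π = (0.3266, 0.1650, 0.2427, 0.2657).
So the stationary probability of Brand B is 0.2427.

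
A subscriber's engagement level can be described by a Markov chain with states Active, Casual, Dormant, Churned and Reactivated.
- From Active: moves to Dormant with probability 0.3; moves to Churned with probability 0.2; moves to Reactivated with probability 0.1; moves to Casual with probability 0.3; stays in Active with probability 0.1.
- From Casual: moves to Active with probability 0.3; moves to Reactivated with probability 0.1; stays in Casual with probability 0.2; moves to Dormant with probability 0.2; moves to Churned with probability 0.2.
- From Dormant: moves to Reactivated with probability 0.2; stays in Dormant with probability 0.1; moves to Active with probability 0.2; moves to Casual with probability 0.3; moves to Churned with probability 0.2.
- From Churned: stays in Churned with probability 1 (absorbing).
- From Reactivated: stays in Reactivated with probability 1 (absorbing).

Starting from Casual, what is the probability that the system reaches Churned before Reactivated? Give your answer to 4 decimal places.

0.6244

Let h(s) be the probability of absorption at Churned starting from transient state s. Then h(Churned) = 1 and h(Reactivated) = 0. By first-step analysis:
h(Active) = 0.1·h(Active) + 0.3·h(Casual) + 0.3·h(Dormant) + 0.2·1 + 0.1·0
h(Casual) = 0.3·h(Active) + 0.2·h(Casual) + 0.2·h(Dormant) + 0.2·1 + 0.1·0
h(Dormant) = 0.2·h(Active) + 0.3·h(Casual) + 0.1·h(Dormant) + 0.2·1 + 0.2·0
Solving: h(Active) = 0.6197, h(Casual) = 0.6244, h(Dormant) = 0.5681.
Starting from Casual, the probability is 0.6244.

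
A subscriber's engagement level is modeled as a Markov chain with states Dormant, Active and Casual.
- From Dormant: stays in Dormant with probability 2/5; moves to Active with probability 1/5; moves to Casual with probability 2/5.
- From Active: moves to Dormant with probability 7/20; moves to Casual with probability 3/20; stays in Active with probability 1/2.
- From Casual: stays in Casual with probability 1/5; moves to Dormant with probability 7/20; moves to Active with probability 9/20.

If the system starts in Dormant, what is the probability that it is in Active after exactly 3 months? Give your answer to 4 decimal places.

Propagate the distribution vector 3 months from Dormant.
After 0 months: (1.0000, 0.0000, 0.0000)
After 1 month: (0.4000, 0.2000, 0.4000)
After 2 months: (0.3700, 0.3600, 0.2700)
After 3 months: (0.3685, 0.3755, 0.2560)
P(in Active after 3 months) = 0.3755

0.3755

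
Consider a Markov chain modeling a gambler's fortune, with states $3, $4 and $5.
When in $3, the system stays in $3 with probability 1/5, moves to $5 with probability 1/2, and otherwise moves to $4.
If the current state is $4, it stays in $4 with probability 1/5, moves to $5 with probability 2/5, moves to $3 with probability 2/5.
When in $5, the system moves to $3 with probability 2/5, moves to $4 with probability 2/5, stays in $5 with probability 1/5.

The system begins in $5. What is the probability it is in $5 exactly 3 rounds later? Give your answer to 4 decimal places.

0.3520

Propagate the distribution vector 3 rounds from $5.
After 0 rounds: (0.0000, 0.0000, 1.0000)
After 1 round: (0.4000, 0.4000, 0.2000)
After 2 rounds: (0.3200, 0.2800, 0.4000)
After 3 rounds: (0.3360, 0.3120, 0.3520)
P(in $5 after 3 rounds) = 0.3520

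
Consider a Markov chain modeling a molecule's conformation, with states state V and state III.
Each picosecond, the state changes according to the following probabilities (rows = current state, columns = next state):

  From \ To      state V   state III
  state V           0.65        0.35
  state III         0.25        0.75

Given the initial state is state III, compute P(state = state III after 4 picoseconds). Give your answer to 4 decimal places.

Propagate the distribution vector 4 picoseconds from state III.
After 0 picoseconds: (0.0000, 1.0000)
After 1 picosecond: (0.2500, 0.7500)
After 2 picoseconds: (0.3500, 0.6500)
After 3 picoseconds: (0.3900, 0.6100)
After 4 picoseconds: (0.4060, 0.5940)
P(in state III after 4 picoseconds) = 0.5940

0.5940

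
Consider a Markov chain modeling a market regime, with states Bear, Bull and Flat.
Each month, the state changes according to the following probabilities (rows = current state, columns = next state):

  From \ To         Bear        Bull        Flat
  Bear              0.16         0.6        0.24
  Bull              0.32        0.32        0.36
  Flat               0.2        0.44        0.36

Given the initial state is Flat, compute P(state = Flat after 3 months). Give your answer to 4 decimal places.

Propagate the distribution vector 3 months from Flat.
After 0 months: (0.0000, 0.0000, 1.0000)
After 1 month: (0.2000, 0.4400, 0.3600)
After 2 months: (0.2448, 0.4192, 0.3360)
After 3 months: (0.2405, 0.4289, 0.3306)
P(in Flat after 3 months) = 0.3306

0.3306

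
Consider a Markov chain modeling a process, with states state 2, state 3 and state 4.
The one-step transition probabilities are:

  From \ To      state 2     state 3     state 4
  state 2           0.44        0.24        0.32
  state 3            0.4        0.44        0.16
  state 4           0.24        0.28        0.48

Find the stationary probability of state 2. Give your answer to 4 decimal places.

0.3632

Let the stationary distribution be π with π = πP and π_1 + π_2 + π_3 = 1.
π_1 = 0.44·π_1 + 0.4·π_2 + 0.24·π_3
π_2 = 0.24·π_1 + 0.44·π_2 + 0.28·π_3
Solving with the normalization constraint gives π = (0.3632, 0.3160, 0.3208).
So the stationary probability of state 2 is 0.3632.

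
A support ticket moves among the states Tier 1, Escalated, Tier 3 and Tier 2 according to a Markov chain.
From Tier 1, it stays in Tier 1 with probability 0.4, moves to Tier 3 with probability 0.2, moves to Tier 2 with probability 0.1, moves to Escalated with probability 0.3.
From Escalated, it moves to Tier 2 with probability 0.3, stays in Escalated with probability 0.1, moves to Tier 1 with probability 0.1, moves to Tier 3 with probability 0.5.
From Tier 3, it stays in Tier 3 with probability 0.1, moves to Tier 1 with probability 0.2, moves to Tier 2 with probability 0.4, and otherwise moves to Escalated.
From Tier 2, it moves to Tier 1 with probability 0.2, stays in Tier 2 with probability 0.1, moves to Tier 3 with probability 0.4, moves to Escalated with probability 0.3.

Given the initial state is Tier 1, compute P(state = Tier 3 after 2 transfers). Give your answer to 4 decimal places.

0.2900

Propagate the distribution vector 2 transfers from Tier 1.
After 0 transfers: (1.0000, 0.0000, 0.0000, 0.0000)
After 1 transfer: (0.4000, 0.3000, 0.2000, 0.1000)
After 2 transfers: (0.2500, 0.2400, 0.2900, 0.2200)
P(in Tier 3 after 2 transfers) = 0.2900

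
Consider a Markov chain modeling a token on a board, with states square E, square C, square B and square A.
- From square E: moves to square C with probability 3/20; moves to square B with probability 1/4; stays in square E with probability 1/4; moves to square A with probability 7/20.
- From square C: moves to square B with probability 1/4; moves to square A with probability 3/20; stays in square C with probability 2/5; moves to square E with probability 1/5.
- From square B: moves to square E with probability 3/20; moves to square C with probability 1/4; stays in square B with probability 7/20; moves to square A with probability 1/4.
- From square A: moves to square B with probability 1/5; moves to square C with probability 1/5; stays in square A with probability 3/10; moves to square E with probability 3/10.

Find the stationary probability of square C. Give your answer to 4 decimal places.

Let the stationary distribution be π with π = πP and π_1 + π_2 + π_3 + π_4 = 1.
π_1 = 0.25·π_1 + 0.2·π_2 + 0.15·π_3 + 0.3·π_4
π_2 = 0.15·π_1 + 0.4·π_2 + 0.25·π_3 + 0.2·π_4
π_3 = 0.25·π_1 + 0.25·π_2 + 0.35·π_3 + 0.2·π_4
Solving with the normalization constraint gives π = (0.2241, 0.2525, 0.2633, 0.2602).
So the stationary probability of square C is 0.2525.

0.2525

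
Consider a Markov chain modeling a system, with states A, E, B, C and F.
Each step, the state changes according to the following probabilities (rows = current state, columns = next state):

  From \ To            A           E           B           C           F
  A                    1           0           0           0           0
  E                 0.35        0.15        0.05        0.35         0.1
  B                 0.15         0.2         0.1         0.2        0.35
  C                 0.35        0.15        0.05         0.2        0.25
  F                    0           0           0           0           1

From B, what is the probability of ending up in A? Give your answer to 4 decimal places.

0.4503

Let h(s) be the probability of absorption at A starting from transient state s. Then h(A) = 1 and h(F) = 0. By first-step analysis:
h(E) = 0.35·1 + 0.15·h(E) + 0.05·h(B) + 0.35·h(C) + 0.1·0
h(B) = 0.15·1 + 0.2·h(E) + 0.1·h(B) + 0.2·h(C) + 0.35·0
h(C) = 0.35·1 + 0.15·h(E) + 0.05·h(B) + 0.2·h(C) + 0.25·0
Solving: h(E) = 0.6827, h(B) = 0.4503, h(C) = 0.5936.
Starting from B, the probability is 0.4503.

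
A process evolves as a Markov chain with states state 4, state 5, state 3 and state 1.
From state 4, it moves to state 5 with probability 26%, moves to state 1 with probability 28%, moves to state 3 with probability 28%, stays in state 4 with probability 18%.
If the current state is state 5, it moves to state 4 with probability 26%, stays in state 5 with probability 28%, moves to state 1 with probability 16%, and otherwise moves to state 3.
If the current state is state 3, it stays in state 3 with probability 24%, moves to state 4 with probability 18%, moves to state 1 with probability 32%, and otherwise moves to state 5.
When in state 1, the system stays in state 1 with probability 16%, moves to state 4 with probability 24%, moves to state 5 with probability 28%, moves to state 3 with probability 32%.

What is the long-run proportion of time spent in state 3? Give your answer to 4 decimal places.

0.2833

Let the stationary distribution be π with π = πP and π_1 + π_2 + π_3 + π_4 = 1.
π_1 = 0.18·π_1 + 0.26·π_2 + 0.18·π_3 + 0.24·π_4
π_2 = 0.26·π_1 + 0.28·π_2 + 0.26·π_3 + 0.28·π_4
π_3 = 0.28·π_1 + 0.3·π_2 + 0.24·π_3 + 0.32·π_4
Solving with the normalization constraint gives π = (0.2155, 0.2700, 0.2833, 0.2312).
So the stationary probability of state 3 is 0.2833.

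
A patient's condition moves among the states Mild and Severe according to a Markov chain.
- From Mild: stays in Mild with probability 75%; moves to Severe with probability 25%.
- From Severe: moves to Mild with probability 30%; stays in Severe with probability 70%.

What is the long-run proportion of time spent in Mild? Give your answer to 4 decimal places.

0.5455

Let the stationary distribution be π with π = πP and π_1 + π_2 = 1.
π_1 = 0.75·π_1 + 0.3·π_2
Solving with the normalization constraint gives π = (0.5455, 0.4545).
So the stationary probability of Mild is 0.5455.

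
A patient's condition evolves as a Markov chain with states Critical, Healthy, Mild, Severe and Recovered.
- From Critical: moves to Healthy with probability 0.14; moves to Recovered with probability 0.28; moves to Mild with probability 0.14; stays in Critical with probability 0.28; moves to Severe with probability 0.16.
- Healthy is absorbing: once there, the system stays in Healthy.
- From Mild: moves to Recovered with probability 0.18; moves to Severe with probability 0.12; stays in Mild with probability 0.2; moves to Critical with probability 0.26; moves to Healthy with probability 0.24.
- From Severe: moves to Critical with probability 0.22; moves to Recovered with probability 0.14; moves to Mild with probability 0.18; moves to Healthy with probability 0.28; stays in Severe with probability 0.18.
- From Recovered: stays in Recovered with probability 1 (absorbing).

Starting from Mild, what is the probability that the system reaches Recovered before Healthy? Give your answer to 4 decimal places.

Let h(s) be the probability of absorption at Recovered starting from transient state s. Then h(Recovered) = 1 and h(Healthy) = 0. By first-step analysis:
h(Critical) = 0.28·h(Critical) + 0.14·0 + 0.14·h(Mild) + 0.16·h(Severe) + 0.28·1
h(Mild) = 0.26·h(Critical) + 0.24·0 + 0.2·h(Mild) + 0.12·h(Severe) + 0.18·1
h(Severe) = 0.22·h(Critical) + 0.28·0 + 0.18·h(Mild) + 0.18·h(Severe) + 0.14·1
Solving: h(Critical) = 0.5773, h(Mild) = 0.4772, h(Severe) = 0.4304.
Starting from Mild, the probability is 0.4772.

0.4772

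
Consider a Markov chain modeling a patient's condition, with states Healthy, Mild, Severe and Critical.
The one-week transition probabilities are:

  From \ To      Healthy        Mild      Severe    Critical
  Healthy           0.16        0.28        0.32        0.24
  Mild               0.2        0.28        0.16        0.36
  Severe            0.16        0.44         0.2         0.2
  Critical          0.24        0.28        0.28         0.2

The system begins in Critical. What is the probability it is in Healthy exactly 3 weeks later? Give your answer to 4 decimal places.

0.1933

Propagate the distribution vector 3 weeks from Critical.
After 0 weeks: (0.0000, 0.0000, 0.0000, 1.0000)
After 1 week: (0.2400, 0.2800, 0.2800, 0.2000)
After 2 weeks: (0.1872, 0.3248, 0.2336, 0.2544)
After 3 weeks: (0.1933, 0.3174, 0.2298, 0.2595)
P(in Healthy after 3 weeks) = 0.1933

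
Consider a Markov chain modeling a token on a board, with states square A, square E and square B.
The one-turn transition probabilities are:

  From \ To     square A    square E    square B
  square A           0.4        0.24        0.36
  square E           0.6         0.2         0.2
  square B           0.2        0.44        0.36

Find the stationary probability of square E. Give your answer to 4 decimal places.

Let the stationary distribution be π with π = πP and π_1 + π_2 + π_3 = 1.
π_1 = 0.4·π_1 + 0.6·π_2 + 0.2·π_3
π_2 = 0.24·π_1 + 0.2·π_2 + 0.44·π_3
Solving with the normalization constraint gives π = (0.3955, 0.2910, 0.3134).
So the stationary probability of square E is 0.2910.

0.2910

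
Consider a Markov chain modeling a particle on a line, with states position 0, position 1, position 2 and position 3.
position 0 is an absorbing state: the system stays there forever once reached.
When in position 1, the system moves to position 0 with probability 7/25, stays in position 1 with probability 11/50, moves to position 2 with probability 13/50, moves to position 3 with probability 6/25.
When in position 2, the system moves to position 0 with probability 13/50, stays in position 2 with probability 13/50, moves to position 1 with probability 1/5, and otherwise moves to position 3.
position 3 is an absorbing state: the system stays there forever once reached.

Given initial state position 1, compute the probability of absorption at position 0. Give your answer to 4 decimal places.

Let h(s) be the probability of absorption at position 0 starting from transient state s. Then h(position 0) = 1 and h(position 3) = 0. By first-step analysis:
h(position 1) = 0.28·1 + 0.22·h(position 1) + 0.26·h(position 2) + 0.24·0
h(position 2) = 0.26·1 + 0.2·h(position 1) + 0.26·h(position 2) + 0.28·0
Solving: h(position 1) = 0.5232, h(position 2) = 0.4928.
Starting from position 1, the probability is 0.5232.

0.5232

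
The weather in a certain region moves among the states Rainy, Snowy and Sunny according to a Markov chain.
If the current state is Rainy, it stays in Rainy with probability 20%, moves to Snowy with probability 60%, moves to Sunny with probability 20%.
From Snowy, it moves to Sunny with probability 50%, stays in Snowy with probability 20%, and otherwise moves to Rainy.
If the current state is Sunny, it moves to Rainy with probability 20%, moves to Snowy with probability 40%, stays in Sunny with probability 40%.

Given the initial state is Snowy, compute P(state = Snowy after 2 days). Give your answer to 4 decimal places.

Sum over the intermediate state after 1 day:
P = P(Snowy→Rainy)·P(Rainy→Snowy) + P(Snowy→Snowy)·P(Snowy→Snowy) + P(Snowy→Sunny)·P(Sunny→Snowy)
  = 0.3×0.6 + 0.2×0.2 + 0.5×0.4
  = 0.1800 + 0.0400 + 0.2000 = 0.4200

0.4200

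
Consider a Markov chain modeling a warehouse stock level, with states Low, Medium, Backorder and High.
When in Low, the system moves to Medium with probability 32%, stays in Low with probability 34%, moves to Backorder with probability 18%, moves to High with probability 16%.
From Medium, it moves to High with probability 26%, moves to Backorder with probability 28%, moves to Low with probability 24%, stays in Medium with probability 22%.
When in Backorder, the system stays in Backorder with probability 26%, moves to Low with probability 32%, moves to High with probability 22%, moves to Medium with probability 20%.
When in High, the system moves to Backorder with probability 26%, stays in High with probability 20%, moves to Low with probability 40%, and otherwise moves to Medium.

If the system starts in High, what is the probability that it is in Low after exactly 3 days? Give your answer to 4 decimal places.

0.3234

Propagate the distribution vector 3 days from High.
After 0 days: (0.0000, 0.0000, 0.0000, 1.0000)
After 1 day: (0.4000, 0.1400, 0.2600, 0.2000)
After 2 days: (0.3328, 0.2388, 0.2308, 0.1976)
After 3 days: (0.3234, 0.2329, 0.2382, 0.2056)
P(in Low after 3 days) = 0.3234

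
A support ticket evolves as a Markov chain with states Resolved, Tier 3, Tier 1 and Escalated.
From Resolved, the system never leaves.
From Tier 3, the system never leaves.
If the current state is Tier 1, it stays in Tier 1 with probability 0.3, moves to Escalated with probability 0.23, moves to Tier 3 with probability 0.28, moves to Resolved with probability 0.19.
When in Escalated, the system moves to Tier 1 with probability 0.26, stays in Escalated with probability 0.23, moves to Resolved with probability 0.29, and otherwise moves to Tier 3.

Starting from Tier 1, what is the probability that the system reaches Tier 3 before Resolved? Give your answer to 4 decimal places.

Let h(s) be the probability of absorption at Tier 3 starting from transient state s. Then h(Tier 3) = 1 and h(Resolved) = 0. By first-step analysis:
h(Tier 1) = 0.19·0 + 0.28·1 + 0.3·h(Tier 1) + 0.23·h(Escalated)
h(Escalated) = 0.29·0 + 0.22·1 + 0.26·h(Tier 1) + 0.23·h(Escalated)
Solving: h(Tier 1) = 0.5555, h(Escalated) = 0.4733.
Starting from Tier 1, the probability is 0.5555.

0.5555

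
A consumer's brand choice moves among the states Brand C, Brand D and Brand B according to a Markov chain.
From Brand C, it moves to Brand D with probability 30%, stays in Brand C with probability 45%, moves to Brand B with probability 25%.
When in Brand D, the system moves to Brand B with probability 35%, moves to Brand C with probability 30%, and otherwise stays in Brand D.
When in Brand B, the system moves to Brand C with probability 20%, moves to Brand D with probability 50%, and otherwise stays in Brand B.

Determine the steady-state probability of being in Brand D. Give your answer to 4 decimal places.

0.3796

Let the stationary distribution be π with π = πP and π_1 + π_2 + π_3 = 1.
π_1 = 0.45·π_1 + 0.3·π_2 + 0.2·π_3
π_2 = 0.3·π_1 + 0.35·π_2 + 0.5·π_3
Solving with the normalization constraint gives π = (0.3173, 0.3796, 0.3031).
So the stationary probability of Brand D is 0.3796.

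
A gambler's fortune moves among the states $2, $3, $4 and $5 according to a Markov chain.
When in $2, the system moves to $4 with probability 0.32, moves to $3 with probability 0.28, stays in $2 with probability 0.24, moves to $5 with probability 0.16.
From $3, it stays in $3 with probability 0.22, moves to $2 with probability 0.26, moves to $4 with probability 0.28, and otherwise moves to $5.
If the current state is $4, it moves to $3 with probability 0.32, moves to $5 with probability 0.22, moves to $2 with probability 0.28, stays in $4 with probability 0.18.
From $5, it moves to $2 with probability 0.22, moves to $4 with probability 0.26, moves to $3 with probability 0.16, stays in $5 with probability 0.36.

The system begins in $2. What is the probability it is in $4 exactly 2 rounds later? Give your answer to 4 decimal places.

Propagate the distribution vector 2 rounds from $2.
After 0 rounds: (1.0000, 0.0000, 0.0000, 0.0000)
After 1 round: (0.2400, 0.2800, 0.3200, 0.1600)
After 2 rounds: (0.2552, 0.2568, 0.2544, 0.2336)
P(in $4 after 2 rounds) = 0.2544

0.2544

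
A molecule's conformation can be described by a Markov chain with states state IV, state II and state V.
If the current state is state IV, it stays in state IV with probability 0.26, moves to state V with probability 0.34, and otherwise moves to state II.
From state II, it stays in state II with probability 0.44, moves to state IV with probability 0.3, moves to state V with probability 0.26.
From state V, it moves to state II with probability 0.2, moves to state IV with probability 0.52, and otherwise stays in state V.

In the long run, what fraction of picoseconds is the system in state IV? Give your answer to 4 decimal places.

0.3506

Let the stationary distribution be π with π = πP and π_1 + π_2 + π_3 = 1.
π_1 = 0.26·π_1 + 0.3·π_2 + 0.52·π_3
π_2 = 0.4·π_1 + 0.44·π_2 + 0.2·π_3
Solving with the normalization constraint gives π = (0.3506, 0.3554, 0.2939).
So the stationary probability of state IV is 0.3506.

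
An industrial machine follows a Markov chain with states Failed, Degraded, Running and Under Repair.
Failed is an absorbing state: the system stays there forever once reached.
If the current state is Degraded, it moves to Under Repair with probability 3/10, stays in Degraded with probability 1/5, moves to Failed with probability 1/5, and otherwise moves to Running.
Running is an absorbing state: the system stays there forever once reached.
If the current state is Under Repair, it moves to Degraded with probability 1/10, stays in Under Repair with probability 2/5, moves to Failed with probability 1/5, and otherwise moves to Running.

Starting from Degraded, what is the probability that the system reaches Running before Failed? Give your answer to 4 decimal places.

Let h(s) be the probability of absorption at Running starting from transient state s. Then h(Running) = 1 and h(Failed) = 0. By first-step analysis:
h(Degraded) = 0.2·0 + 0.2·h(Degraded) + 0.3·1 + 0.3·h(Under Repair)
h(Under Repair) = 0.2·0 + 0.1·h(Degraded) + 0.3·1 + 0.4·h(Under Repair)
Solving: h(Degraded) = 0.6000, h(Under Repair) = 0.6000.
Starting from Degraded, the probability is 0.6000.

0.6000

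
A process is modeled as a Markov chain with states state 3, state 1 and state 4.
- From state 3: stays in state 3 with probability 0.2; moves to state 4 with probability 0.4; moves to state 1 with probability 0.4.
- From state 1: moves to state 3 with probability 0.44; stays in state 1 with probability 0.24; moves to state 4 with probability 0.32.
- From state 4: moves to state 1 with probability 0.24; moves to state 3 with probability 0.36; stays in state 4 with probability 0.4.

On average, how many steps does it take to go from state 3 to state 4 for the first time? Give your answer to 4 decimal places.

2.6852

Let t(s) be the expected number of steps to first reach state 4 from state s, with t(state 4) = 0. Conditioning on the first step:
t(state 3) = 1 + 0.2·t(state 3) + 0.4·t(state 1)
t(state 1) = 1 + 0.44·t(state 3) + 0.24·t(state 1)
Solving: t(state 3) = 2.6852, t(state 1) = 2.8704.
Expected steps from state 3 to state 4: 2.6852.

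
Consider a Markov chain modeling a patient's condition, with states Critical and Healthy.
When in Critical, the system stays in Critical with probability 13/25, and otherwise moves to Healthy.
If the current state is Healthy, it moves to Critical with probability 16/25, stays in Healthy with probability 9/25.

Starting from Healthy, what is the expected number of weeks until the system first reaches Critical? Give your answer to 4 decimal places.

1.5625

Let t(s) be the expected number of weeks to first reach Critical from state s, with t(Critical) = 0. Conditioning on the first week:
t(Healthy) = 1 + 0.36·t(Healthy)
Solving: t(Healthy) = 1.5625.
Expected weeks from Healthy to Critical: 1.5625.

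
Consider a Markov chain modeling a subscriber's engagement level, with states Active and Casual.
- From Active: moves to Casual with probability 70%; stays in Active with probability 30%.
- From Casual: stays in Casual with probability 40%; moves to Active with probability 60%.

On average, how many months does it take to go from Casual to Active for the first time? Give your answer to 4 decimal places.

1.6667

Let t(s) be the expected number of months to first reach Active from state s, with t(Active) = 0. Conditioning on the first month:
t(Casual) = 1 + 0.4·t(Casual)
Solving: t(Casual) = 1.6667.
Expected months from Casual to Active: 1.6667.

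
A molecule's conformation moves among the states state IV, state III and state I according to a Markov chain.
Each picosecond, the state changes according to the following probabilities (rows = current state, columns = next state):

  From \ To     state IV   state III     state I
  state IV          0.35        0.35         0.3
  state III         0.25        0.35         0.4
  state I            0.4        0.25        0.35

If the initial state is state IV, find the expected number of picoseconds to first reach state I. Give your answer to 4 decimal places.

Let t(s) be the expected number of picoseconds to first reach state I from state s, with t(state I) = 0. Conditioning on the first picosecond:
t(state IV) = 1 + 0.35·t(state IV) + 0.35·t(state III)
t(state III) = 1 + 0.25·t(state IV) + 0.35·t(state III)
Solving: t(state IV) = 2.9851, t(state III) = 2.6866.
Expected picoseconds from state IV to state I: 2.9851.

2.9851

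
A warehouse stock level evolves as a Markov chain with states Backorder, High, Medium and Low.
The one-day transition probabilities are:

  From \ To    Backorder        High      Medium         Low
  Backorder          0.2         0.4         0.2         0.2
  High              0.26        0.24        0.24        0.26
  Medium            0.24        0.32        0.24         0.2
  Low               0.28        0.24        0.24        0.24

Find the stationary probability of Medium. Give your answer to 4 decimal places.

0.2302

Let the stationary distribution be π with π = πP and π_1 + π_2 + π_3 + π_4 = 1.
π_1 = 0.2·π_1 + 0.26·π_2 + 0.24·π_3 + 0.28·π_4
π_2 = 0.4·π_1 + 0.24·π_2 + 0.32·π_3 + 0.24·π_4
π_3 = 0.2·π_1 + 0.24·π_2 + 0.24·π_3 + 0.24·π_4
Solving with the normalization constraint gives π = (0.2452, 0.2977, 0.2302, 0.2269).
So the stationary probability of Medium is 0.2302.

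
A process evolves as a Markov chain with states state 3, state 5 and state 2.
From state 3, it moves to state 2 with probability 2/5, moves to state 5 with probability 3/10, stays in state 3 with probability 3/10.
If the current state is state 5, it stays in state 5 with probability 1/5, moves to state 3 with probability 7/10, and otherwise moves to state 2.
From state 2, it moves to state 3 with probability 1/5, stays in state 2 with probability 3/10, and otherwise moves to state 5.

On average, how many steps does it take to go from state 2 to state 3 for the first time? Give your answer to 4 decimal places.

2.5490

Let t(s) be the expected number of steps to first reach state 3 from state s, with t(state 3) = 0. Conditioning on the first step:
t(state 5) = 1 + 0.2·t(state 5) + 0.1·t(state 2)
t(state 2) = 1 + 0.5·t(state 5) + 0.3·t(state 2)
Solving: t(state 5) = 1.5686, t(state 2) = 2.5490.
Expected steps from state 2 to state 3: 2.5490.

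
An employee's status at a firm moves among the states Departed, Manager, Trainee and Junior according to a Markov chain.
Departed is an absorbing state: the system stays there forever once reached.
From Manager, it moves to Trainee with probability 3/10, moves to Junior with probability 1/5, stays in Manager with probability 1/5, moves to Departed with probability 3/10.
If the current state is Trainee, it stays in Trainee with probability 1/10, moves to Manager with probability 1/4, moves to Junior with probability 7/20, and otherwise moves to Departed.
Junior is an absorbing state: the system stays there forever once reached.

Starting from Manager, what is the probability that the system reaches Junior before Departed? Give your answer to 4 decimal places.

Let h(s) be the probability of absorption at Junior starting from transient state s. Then h(Junior) = 1 and h(Departed) = 0. By first-step analysis:
h(Manager) = 0.3·0 + 0.2·h(Manager) + 0.3·h(Trainee) + 0.2·1
h(Trainee) = 0.3·0 + 0.25·h(Manager) + 0.1·h(Trainee) + 0.35·1
Solving: h(Manager) = 0.4419, h(Trainee) = 0.5116.
Starting from Manager, the probability is 0.4419.

0.4419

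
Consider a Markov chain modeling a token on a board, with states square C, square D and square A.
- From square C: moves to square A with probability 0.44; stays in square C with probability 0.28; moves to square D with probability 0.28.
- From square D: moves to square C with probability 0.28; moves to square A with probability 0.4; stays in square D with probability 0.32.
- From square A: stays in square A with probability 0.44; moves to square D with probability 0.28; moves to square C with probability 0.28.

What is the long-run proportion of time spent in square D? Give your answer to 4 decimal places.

0.2917

Let the stationary distribution be π with π = πP and π_1 + π_2 + π_3 = 1.
π_1 = 0.28·π_1 + 0.28·π_2 + 0.28·π_3
π_2 = 0.28·π_1 + 0.32·π_2 + 0.28·π_3
Solving with the normalization constraint gives π = (0.2800, 0.2917, 0.4283).
So the stationary probability of square D is 0.2917.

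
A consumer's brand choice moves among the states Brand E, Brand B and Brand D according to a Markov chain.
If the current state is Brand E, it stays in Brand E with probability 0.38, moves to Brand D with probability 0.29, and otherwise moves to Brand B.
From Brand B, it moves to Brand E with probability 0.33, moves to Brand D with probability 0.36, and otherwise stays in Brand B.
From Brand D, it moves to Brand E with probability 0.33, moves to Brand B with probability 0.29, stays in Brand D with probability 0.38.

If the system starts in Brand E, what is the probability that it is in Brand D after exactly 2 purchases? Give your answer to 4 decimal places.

0.3392

Sum over the intermediate state after 1 purchase:
P = P(Brand E→Brand E)·P(Brand E→Brand D) + P(Brand E→Brand B)·P(Brand B→Brand D) + P(Brand E→Brand D)·P(Brand D→Brand D)
  = 0.38×0.29 + 0.33×0.36 + 0.29×0.38
  = 0.1102 + 0.1188 + 0.1102 = 0.3392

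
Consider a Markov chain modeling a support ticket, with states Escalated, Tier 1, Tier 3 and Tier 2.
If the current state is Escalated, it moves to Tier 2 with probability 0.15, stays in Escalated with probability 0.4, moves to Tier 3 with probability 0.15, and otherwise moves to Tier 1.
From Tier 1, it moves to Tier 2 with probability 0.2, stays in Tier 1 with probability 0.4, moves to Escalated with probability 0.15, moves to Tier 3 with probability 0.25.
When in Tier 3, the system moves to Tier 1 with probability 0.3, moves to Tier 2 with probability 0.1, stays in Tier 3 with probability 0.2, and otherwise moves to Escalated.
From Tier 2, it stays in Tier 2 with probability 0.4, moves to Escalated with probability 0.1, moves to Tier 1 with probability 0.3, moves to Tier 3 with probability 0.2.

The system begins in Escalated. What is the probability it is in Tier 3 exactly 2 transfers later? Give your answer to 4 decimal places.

Propagate the distribution vector 2 transfers from Escalated.
After 0 transfers: (1.0000, 0.0000, 0.0000, 0.0000)
After 1 transfer: (0.4000, 0.3000, 0.1500, 0.1500)
After 2 transfers: (0.2800, 0.3300, 0.1950, 0.1950)
P(in Tier 3 after 2 transfers) = 0.1950

0.1950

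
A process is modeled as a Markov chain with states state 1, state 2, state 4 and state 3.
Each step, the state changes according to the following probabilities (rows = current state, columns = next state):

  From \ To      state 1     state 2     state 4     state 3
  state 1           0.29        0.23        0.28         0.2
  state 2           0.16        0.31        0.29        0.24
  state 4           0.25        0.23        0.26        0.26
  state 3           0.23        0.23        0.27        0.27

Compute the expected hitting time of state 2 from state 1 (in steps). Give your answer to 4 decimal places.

4.3478

Let t(s) be the expected number of steps to first reach state 2 from state s, with t(state 2) = 0. Conditioning on the first step:
t(state 1) = 1 + 0.29·t(state 1) + 0.28·t(state 4) + 0.2·t(state 3)
t(state 4) = 1 + 0.25·t(state 1) + 0.26·t(state 4) + 0.26·t(state 3)
t(state 3) = 1 + 0.23·t(state 1) + 0.27·t(state 4) + 0.27·t(state 3)
Solving: t(state 1) = 4.3478, t(state 4) = 4.3478, t(state 3) = 4.3478.
Expected steps from state 1 to state 2: 4.3478.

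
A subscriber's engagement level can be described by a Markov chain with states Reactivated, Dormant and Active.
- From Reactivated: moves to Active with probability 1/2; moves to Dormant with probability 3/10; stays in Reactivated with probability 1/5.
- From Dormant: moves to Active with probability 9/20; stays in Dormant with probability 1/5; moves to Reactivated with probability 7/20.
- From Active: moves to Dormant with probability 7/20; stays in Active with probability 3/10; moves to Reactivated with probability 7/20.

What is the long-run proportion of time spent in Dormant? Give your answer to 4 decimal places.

Let the stationary distribution be π with π = πP and π_1 + π_2 + π_3 = 1.
π_1 = 0.2·π_1 + 0.35·π_2 + 0.35·π_3
π_2 = 0.3·π_1 + 0.2·π_2 + 0.35·π_3
Solving with the normalization constraint gives π = (0.3043, 0.2911, 0.4045).
So the stationary probability of Dormant is 0.2911.

0.2911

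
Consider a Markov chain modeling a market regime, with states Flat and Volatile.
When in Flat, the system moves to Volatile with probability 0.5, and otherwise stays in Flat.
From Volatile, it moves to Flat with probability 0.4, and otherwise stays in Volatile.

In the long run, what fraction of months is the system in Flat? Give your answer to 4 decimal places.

0.4444

Let the stationary distribution be π with π = πP and π_1 + π_2 = 1.
π_1 = 0.5·π_1 + 0.4·π_2
Solving with the normalization constraint gives π = (0.4444, 0.5556).
So the stationary probability of Flat is 0.4444.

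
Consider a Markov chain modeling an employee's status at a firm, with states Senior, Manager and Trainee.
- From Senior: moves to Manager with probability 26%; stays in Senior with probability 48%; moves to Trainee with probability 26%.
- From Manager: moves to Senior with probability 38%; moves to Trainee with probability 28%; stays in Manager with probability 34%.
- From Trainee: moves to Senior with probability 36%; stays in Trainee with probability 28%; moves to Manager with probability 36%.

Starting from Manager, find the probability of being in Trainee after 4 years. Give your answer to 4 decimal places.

Propagate the distribution vector 4 years from Manager.
After 0 years: (0.0000, 1.0000, 0.0000)
After 1 year: (0.3800, 0.3400, 0.2800)
After 2 years: (0.4124, 0.3152, 0.2724)
After 3 years: (0.4158, 0.3125, 0.2718)
After 4 years: (0.4161, 0.3122, 0.2717)
P(in Trainee after 4 years) = 0.2717

0.2717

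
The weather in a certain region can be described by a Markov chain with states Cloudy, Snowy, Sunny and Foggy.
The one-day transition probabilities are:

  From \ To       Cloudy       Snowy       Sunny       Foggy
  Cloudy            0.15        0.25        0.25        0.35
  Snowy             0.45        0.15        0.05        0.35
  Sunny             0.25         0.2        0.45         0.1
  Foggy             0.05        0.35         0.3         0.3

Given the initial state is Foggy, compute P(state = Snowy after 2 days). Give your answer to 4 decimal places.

0.2300

Propagate the distribution vector 2 days from Foggy.
After 0 days: (0.0000, 0.0000, 0.0000, 1.0000)
After 1 day: (0.0500, 0.3500, 0.3000, 0.3000)
After 2 days: (0.2550, 0.2300, 0.2550, 0.2600)
P(in Snowy after 2 days) = 0.2300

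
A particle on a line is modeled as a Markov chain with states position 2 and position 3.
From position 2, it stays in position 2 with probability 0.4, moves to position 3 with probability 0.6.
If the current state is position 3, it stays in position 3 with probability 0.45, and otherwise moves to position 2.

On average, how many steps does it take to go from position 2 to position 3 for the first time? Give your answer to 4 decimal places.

1.6667

Let t(s) be the expected number of steps to first reach position 3 from state s, with t(position 3) = 0. Conditioning on the first step:
t(position 2) = 1 + 0.4·t(position 2)
Solving: t(position 2) = 1.6667.
Expected steps from position 2 to position 3: 1.6667.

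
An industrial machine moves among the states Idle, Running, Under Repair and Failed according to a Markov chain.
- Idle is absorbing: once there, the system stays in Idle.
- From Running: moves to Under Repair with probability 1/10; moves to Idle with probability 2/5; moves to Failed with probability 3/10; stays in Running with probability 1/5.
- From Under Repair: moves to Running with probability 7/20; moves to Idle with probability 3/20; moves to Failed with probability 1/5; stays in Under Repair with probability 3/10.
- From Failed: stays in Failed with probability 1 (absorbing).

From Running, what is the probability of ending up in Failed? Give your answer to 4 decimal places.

Let h(s) be the probability of absorption at Failed starting from transient state s. Then h(Failed) = 1 and h(Idle) = 0. By first-step analysis:
h(Running) = 0.4·0 + 0.2·h(Running) + 0.1·h(Under Repair) + 0.3·1
h(Under Repair) = 0.15·0 + 0.35·h(Running) + 0.3·h(Under Repair) + 0.2·1
Solving: h(Running) = 0.4381, h(Under Repair) = 0.5048.
Starting from Running, the probability is 0.4381.

0.4381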